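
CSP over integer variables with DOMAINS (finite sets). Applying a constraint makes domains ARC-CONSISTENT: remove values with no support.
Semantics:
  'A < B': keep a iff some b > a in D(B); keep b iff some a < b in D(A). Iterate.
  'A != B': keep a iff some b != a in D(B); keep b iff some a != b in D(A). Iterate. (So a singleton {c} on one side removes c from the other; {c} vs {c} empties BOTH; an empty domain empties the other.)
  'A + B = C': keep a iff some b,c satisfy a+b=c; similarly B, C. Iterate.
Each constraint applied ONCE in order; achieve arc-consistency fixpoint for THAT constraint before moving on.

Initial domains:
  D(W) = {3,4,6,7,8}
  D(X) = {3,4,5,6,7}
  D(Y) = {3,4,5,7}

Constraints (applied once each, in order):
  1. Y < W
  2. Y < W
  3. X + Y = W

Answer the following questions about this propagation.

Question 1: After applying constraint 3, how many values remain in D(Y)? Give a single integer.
Answer: 3

Derivation:
Constraint 1 (Y < W) on D(Y)={3,4,5,7} D(W)={3,4,6,7,8}: W {3,4,6,7,8}->{4,6,7,8}
Constraint 2 (Y < W) on D(Y)={3,4,5,7} D(W)={4,6,7,8}: no change
Constraint 3 (X + Y = W) on D(X)={3,4,5,6,7} D(Y)={3,4,5,7} D(W)={4,6,7,8}: X {3,4,5,6,7}->{3,4,5}; Y {3,4,5,7}->{3,4,5}; W {4,6,7,8}->{6,7,8}
So after constraint 3: D(Y)={3,4,5}, size = 3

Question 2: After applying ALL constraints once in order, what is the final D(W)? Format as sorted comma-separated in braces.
Answer: {6,7,8}

Derivation:
Constraint 1 (Y < W) on D(Y)={3,4,5,7} D(W)={3,4,6,7,8}: W {3,4,6,7,8}->{4,6,7,8}
Constraint 2 (Y < W) on D(Y)={3,4,5,7} D(W)={4,6,7,8}: no change
Constraint 3 (X + Y = W) on D(X)={3,4,5,6,7} D(Y)={3,4,5,7} D(W)={4,6,7,8}: X {3,4,5,6,7}->{3,4,5}; Y {3,4,5,7}->{3,4,5}; W {4,6,7,8}->{6,7,8}
So after all 3 constraints: D(W) = {6,7,8}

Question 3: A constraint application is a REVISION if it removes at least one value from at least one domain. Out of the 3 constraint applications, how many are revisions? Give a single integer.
Answer: 2

Derivation:
Constraint 1 (Y < W) on D(Y)={3,4,5,7} D(W)={3,4,6,7,8}: W {3,4,6,7,8}->{4,6,7,8} => REVISION
Constraint 2 (Y < W) on D(Y)={3,4,5,7} D(W)={4,6,7,8}: no change => not a revision
Constraint 3 (X + Y = W) on D(X)={3,4,5,6,7} D(Y)={3,4,5,7} D(W)={4,6,7,8}: X {3,4,5,6,7}->{3,4,5}; Y {3,4,5,7}->{3,4,5}; W {4,6,7,8}->{6,7,8} => REVISION
Total revisions = 2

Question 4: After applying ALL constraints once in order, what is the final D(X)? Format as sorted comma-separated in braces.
Answer: {3,4,5}

Derivation:
Constraint 1 (Y < W) on D(Y)={3,4,5,7} D(W)={3,4,6,7,8}: W {3,4,6,7,8}->{4,6,7,8}
Constraint 2 (Y < W) on D(Y)={3,4,5,7} D(W)={4,6,7,8}: no change
Constraint 3 (X + Y = W) on D(X)={3,4,5,6,7} D(Y)={3,4,5,7} D(W)={4,6,7,8}: X {3,4,5,6,7}->{3,4,5}; Y {3,4,5,7}->{3,4,5}; W {4,6,7,8}->{6,7,8}
So after all 3 constraints: D(X) = {3,4,5}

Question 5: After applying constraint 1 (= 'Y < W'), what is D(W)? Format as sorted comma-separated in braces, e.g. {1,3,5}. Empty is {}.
Answer: {4,6,7,8}

Derivation:
Constraint 1 (Y < W) on D(Y)={3,4,5,7} D(W)={3,4,6,7,8}: W {3,4,6,7,8}->{4,6,7,8}
So after constraint 1: D(W) = {4,6,7,8}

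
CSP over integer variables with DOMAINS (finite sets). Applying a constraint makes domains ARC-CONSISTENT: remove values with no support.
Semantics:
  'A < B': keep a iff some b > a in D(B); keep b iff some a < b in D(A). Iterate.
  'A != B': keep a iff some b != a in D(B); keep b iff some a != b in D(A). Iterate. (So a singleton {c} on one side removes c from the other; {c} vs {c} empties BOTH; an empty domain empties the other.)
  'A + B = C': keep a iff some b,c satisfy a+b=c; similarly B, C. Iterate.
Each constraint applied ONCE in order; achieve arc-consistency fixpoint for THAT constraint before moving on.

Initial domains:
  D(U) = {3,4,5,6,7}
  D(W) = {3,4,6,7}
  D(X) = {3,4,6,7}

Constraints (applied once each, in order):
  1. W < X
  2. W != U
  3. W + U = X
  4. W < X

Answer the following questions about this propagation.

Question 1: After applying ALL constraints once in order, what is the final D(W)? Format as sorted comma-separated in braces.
Constraint 1 (W < X) on D(W)={3,4,6,7} D(X)={3,4,6,7}: W {3,4,6,7}->{3,4,6}; X {3,4,6,7}->{4,6,7}
Constraint 2 (W != U) on D(W)={3,4,6} D(U)={3,4,5,6,7}: no change
Constraint 3 (W + U = X) on D(W)={3,4,6} D(U)={3,4,5,6,7} D(X)={4,6,7}: W {3,4,6}->{3,4}; U {3,4,5,6,7}->{3,4}; X {4,6,7}->{6,7}
Constraint 4 (W < X) on D(W)={3,4} D(X)={6,7}: no change
So after all 4 constraints: D(W) = {3,4}

Answer: {3,4}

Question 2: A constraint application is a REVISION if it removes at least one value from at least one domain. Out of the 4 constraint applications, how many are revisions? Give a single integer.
Constraint 1 (W < X) on D(W)={3,4,6,7} D(X)={3,4,6,7}: W {3,4,6,7}->{3,4,6}; X {3,4,6,7}->{4,6,7} => REVISION
Constraint 2 (W != U) on D(W)={3,4,6} D(U)={3,4,5,6,7}: no change => not a revision
Constraint 3 (W + U = X) on D(W)={3,4,6} D(U)={3,4,5,6,7} D(X)={4,6,7}: W {3,4,6}->{3,4}; U {3,4,5,6,7}->{3,4}; X {4,6,7}->{6,7} => REVISION
Constraint 4 (W < X) on D(W)={3,4} D(X)={6,7}: no change => not a revision
Total revisions = 2

Answer: 2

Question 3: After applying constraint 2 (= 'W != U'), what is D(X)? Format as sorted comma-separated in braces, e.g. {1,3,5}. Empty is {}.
Constraint 1 (W < X) on D(W)={3,4,6,7} D(X)={3,4,6,7}: W {3,4,6,7}->{3,4,6}; X {3,4,6,7}->{4,6,7}
Constraint 2 (W != U) on D(W)={3,4,6} D(U)={3,4,5,6,7}: no change
So after constraint 2: D(X) = {4,6,7}

Answer: {4,6,7}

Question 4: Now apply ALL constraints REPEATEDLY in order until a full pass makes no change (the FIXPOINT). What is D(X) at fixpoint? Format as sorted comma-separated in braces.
pass 0 (initial): D(X)={3,4,6,7}
pass 1: U {3,4,5,6,7}->{3,4}; W {3,4,6,7}->{3,4}; X {3,4,6,7}->{6,7}
pass 2: no change
Fixpoint after 2 passes: D(X) = {6,7}

Answer: {6,7}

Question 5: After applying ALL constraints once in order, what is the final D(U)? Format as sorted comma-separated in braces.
Answer: {3,4}

Derivation:
Constraint 1 (W < X) on D(W)={3,4,6,7} D(X)={3,4,6,7}: W {3,4,6,7}->{3,4,6}; X {3,4,6,7}->{4,6,7}
Constraint 2 (W != U) on D(W)={3,4,6} D(U)={3,4,5,6,7}: no change
Constraint 3 (W + U = X) on D(W)={3,4,6} D(U)={3,4,5,6,7} D(X)={4,6,7}: W {3,4,6}->{3,4}; U {3,4,5,6,7}->{3,4}; X {4,6,7}->{6,7}
Constraint 4 (W < X) on D(W)={3,4} D(X)={6,7}: no change
So after all 4 constraints: D(U) = {3,4}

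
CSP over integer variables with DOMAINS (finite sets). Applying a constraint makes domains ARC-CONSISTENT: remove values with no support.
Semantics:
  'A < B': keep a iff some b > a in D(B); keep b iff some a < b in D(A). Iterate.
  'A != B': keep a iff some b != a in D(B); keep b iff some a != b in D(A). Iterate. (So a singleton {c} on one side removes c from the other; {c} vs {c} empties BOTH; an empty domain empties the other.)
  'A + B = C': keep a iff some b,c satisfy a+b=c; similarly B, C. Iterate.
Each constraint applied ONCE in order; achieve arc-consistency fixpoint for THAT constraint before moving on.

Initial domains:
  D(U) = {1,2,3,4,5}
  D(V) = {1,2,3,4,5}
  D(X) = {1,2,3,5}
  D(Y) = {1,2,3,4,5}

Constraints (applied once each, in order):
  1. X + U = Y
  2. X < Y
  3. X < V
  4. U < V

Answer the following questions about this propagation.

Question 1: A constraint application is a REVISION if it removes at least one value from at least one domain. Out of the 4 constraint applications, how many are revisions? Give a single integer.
Constraint 1 (X + U = Y) on D(X)={1,2,3,5} D(U)={1,2,3,4,5} D(Y)={1,2,3,4,5}: X {1,2,3,5}->{1,2,3}; U {1,2,3,4,5}->{1,2,3,4}; Y {1,2,3,4,5}->{2,3,4,5} => REVISION
Constraint 2 (X < Y) on D(X)={1,2,3} D(Y)={2,3,4,5}: no change => not a revision
Constraint 3 (X < V) on D(X)={1,2,3} D(V)={1,2,3,4,5}: V {1,2,3,4,5}->{2,3,4,5} => REVISION
Constraint 4 (U < V) on D(U)={1,2,3,4} D(V)={2,3,4,5}: no change => not a revision
Total revisions = 2

Answer: 2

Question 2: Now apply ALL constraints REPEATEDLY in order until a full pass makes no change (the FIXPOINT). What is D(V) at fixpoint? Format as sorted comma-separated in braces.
Answer: {2,3,4,5}

Derivation:
pass 0 (initial): D(V)={1,2,3,4,5}
pass 1: U {1,2,3,4,5}->{1,2,3,4}; V {1,2,3,4,5}->{2,3,4,5}; X {1,2,3,5}->{1,2,3}; Y {1,2,3,4,5}->{2,3,4,5}
pass 2: no change
Fixpoint after 2 passes: D(V) = {2,3,4,5}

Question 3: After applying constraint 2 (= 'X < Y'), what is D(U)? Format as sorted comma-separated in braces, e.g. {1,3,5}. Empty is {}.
Answer: {1,2,3,4}

Derivation:
Constraint 1 (X + U = Y) on D(X)={1,2,3,5} D(U)={1,2,3,4,5} D(Y)={1,2,3,4,5}: X {1,2,3,5}->{1,2,3}; U {1,2,3,4,5}->{1,2,3,4}; Y {1,2,3,4,5}->{2,3,4,5}
Constraint 2 (X < Y) on D(X)={1,2,3} D(Y)={2,3,4,5}: no change
So after constraint 2: D(U) = {1,2,3,4}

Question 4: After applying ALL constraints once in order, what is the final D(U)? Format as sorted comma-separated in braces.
Answer: {1,2,3,4}

Derivation:
Constraint 1 (X + U = Y) on D(X)={1,2,3,5} D(U)={1,2,3,4,5} D(Y)={1,2,3,4,5}: X {1,2,3,5}->{1,2,3}; U {1,2,3,4,5}->{1,2,3,4}; Y {1,2,3,4,5}->{2,3,4,5}
Constraint 2 (X < Y) on D(X)={1,2,3} D(Y)={2,3,4,5}: no change
Constraint 3 (X < V) on D(X)={1,2,3} D(V)={1,2,3,4,5}: V {1,2,3,4,5}->{2,3,4,5}
Constraint 4 (U < V) on D(U)={1,2,3,4} D(V)={2,3,4,5}: no change
So after all 4 constraints: D(U) = {1,2,3,4}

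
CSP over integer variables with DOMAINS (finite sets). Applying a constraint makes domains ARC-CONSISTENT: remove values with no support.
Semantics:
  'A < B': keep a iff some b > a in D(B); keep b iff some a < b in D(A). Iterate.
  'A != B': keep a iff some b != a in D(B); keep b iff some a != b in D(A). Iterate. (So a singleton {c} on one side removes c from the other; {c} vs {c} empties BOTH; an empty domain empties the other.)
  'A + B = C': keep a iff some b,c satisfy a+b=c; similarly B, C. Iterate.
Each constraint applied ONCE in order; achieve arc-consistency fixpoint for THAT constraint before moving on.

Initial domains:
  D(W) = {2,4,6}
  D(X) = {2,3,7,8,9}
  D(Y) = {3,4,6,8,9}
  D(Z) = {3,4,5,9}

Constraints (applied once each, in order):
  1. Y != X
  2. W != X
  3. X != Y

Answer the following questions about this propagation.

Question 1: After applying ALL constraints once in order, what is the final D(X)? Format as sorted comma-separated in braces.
Answer: {2,3,7,8,9}

Derivation:
Constraint 1 (Y != X) on D(Y)={3,4,6,8,9} D(X)={2,3,7,8,9}: no change
Constraint 2 (W != X) on D(W)={2,4,6} D(X)={2,3,7,8,9}: no change
Constraint 3 (X != Y) on D(X)={2,3,7,8,9} D(Y)={3,4,6,8,9}: no change
So after all 3 constraints: D(X) = {2,3,7,8,9}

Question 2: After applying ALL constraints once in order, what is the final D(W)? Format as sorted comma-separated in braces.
Answer: {2,4,6}

Derivation:
Constraint 1 (Y != X) on D(Y)={3,4,6,8,9} D(X)={2,3,7,8,9}: no change
Constraint 2 (W != X) on D(W)={2,4,6} D(X)={2,3,7,8,9}: no change
Constraint 3 (X != Y) on D(X)={2,3,7,8,9} D(Y)={3,4,6,8,9}: no change
So after all 3 constraints: D(W) = {2,4,6}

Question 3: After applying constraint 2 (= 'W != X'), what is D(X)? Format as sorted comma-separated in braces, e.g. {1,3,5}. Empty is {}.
Constraint 1 (Y != X) on D(Y)={3,4,6,8,9} D(X)={2,3,7,8,9}: no change
Constraint 2 (W != X) on D(W)={2,4,6} D(X)={2,3,7,8,9}: no change
So after constraint 2: D(X) = {2,3,7,8,9}

Answer: {2,3,7,8,9}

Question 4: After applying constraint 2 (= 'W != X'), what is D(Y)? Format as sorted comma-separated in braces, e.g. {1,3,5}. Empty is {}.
Answer: {3,4,6,8,9}

Derivation:
Constraint 1 (Y != X) on D(Y)={3,4,6,8,9} D(X)={2,3,7,8,9}: no change
Constraint 2 (W != X) on D(W)={2,4,6} D(X)={2,3,7,8,9}: no change
So after constraint 2: D(Y) = {3,4,6,8,9}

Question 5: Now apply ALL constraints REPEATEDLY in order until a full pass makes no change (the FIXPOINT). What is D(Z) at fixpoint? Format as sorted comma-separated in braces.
Answer: {3,4,5,9}

Derivation:
pass 0 (initial): D(Z)={3,4,5,9}
pass 1: no change
Fixpoint after 1 passes: D(Z) = {3,4,5,9}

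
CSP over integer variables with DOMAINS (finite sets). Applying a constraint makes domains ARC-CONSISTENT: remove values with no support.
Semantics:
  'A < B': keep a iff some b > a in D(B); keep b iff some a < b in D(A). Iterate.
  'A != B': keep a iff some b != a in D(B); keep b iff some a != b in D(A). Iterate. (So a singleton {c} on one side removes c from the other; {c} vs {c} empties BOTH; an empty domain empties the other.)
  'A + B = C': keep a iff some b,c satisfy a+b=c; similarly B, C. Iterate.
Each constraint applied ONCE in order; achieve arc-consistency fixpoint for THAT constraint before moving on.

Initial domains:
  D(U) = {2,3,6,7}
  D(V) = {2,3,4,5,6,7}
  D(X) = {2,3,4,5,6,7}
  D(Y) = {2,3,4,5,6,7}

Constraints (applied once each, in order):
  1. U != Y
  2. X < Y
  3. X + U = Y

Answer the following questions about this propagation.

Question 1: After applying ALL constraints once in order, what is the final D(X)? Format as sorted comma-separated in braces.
Answer: {2,3,4,5}

Derivation:
Constraint 1 (U != Y) on D(U)={2,3,6,7} D(Y)={2,3,4,5,6,7}: no change
Constraint 2 (X < Y) on D(X)={2,3,4,5,6,7} D(Y)={2,3,4,5,6,7}: X {2,3,4,5,6,7}->{2,3,4,5,6}; Y {2,3,4,5,6,7}->{3,4,5,6,7}
Constraint 3 (X + U = Y) on D(X)={2,3,4,5,6} D(U)={2,3,6,7} D(Y)={3,4,5,6,7}: X {2,3,4,5,6}->{2,3,4,5}; U {2,3,6,7}->{2,3}; Y {3,4,5,6,7}->{4,5,6,7}
So after all 3 constraints: D(X) = {2,3,4,5}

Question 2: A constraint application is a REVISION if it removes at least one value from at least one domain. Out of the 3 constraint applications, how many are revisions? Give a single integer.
Constraint 1 (U != Y) on D(U)={2,3,6,7} D(Y)={2,3,4,5,6,7}: no change => not a revision
Constraint 2 (X < Y) on D(X)={2,3,4,5,6,7} D(Y)={2,3,4,5,6,7}: X {2,3,4,5,6,7}->{2,3,4,5,6}; Y {2,3,4,5,6,7}->{3,4,5,6,7} => REVISION
Constraint 3 (X + U = Y) on D(X)={2,3,4,5,6} D(U)={2,3,6,7} D(Y)={3,4,5,6,7}: X {2,3,4,5,6}->{2,3,4,5}; U {2,3,6,7}->{2,3}; Y {3,4,5,6,7}->{4,5,6,7} => REVISION
Total revisions = 2

Answer: 2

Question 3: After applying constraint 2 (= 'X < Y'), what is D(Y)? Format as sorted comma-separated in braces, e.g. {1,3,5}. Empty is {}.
Answer: {3,4,5,6,7}

Derivation:
Constraint 1 (U != Y) on D(U)={2,3,6,7} D(Y)={2,3,4,5,6,7}: no change
Constraint 2 (X < Y) on D(X)={2,3,4,5,6,7} D(Y)={2,3,4,5,6,7}: X {2,3,4,5,6,7}->{2,3,4,5,6}; Y {2,3,4,5,6,7}->{3,4,5,6,7}
So after constraint 2: D(Y) = {3,4,5,6,7}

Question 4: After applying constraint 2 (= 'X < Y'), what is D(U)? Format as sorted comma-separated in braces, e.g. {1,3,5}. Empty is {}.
Constraint 1 (U != Y) on D(U)={2,3,6,7} D(Y)={2,3,4,5,6,7}: no change
Constraint 2 (X < Y) on D(X)={2,3,4,5,6,7} D(Y)={2,3,4,5,6,7}: X {2,3,4,5,6,7}->{2,3,4,5,6}; Y {2,3,4,5,6,7}->{3,4,5,6,7}
So after constraint 2: D(U) = {2,3,6,7}

Answer: {2,3,6,7}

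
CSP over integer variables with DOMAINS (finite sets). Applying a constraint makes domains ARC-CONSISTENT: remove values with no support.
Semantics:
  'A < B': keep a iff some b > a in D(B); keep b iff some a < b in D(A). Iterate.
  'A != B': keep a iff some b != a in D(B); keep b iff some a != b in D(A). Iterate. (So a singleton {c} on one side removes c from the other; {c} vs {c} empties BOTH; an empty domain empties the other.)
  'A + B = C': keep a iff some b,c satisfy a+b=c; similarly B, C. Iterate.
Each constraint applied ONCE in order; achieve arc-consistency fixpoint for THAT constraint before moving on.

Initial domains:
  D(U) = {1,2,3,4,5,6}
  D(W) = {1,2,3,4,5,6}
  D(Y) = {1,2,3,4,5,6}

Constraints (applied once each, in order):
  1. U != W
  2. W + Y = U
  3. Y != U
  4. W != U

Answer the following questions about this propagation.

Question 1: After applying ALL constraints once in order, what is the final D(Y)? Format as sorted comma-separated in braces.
Answer: {1,2,3,4,5}

Derivation:
Constraint 1 (U != W) on D(U)={1,2,3,4,5,6} D(W)={1,2,3,4,5,6}: no change
Constraint 2 (W + Y = U) on D(W)={1,2,3,4,5,6} D(Y)={1,2,3,4,5,6} D(U)={1,2,3,4,5,6}: W {1,2,3,4,5,6}->{1,2,3,4,5}; Y {1,2,3,4,5,6}->{1,2,3,4,5}; U {1,2,3,4,5,6}->{2,3,4,5,6}
Constraint 3 (Y != U) on D(Y)={1,2,3,4,5} D(U)={2,3,4,5,6}: no change
Constraint 4 (W != U) on D(W)={1,2,3,4,5} D(U)={2,3,4,5,6}: no change
So after all 4 constraints: D(Y) = {1,2,3,4,5}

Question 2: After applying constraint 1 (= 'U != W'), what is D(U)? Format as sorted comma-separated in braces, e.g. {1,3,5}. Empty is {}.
Constraint 1 (U != W) on D(U)={1,2,3,4,5,6} D(W)={1,2,3,4,5,6}: no change
So after constraint 1: D(U) = {1,2,3,4,5,6}

Answer: {1,2,3,4,5,6}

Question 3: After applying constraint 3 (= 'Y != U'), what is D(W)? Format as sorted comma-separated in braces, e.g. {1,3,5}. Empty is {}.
Answer: {1,2,3,4,5}

Derivation:
Constraint 1 (U != W) on D(U)={1,2,3,4,5,6} D(W)={1,2,3,4,5,6}: no change
Constraint 2 (W + Y = U) on D(W)={1,2,3,4,5,6} D(Y)={1,2,3,4,5,6} D(U)={1,2,3,4,5,6}: W {1,2,3,4,5,6}->{1,2,3,4,5}; Y {1,2,3,4,5,6}->{1,2,3,4,5}; U {1,2,3,4,5,6}->{2,3,4,5,6}
Constraint 3 (Y != U) on D(Y)={1,2,3,4,5} D(U)={2,3,4,5,6}: no change
So after constraint 3: D(W) = {1,2,3,4,5}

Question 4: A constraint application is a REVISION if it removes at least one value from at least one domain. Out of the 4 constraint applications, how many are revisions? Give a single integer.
Answer: 1

Derivation:
Constraint 1 (U != W) on D(U)={1,2,3,4,5,6} D(W)={1,2,3,4,5,6}: no change => not a revision
Constraint 2 (W + Y = U) on D(W)={1,2,3,4,5,6} D(Y)={1,2,3,4,5,6} D(U)={1,2,3,4,5,6}: W {1,2,3,4,5,6}->{1,2,3,4,5}; Y {1,2,3,4,5,6}->{1,2,3,4,5}; U {1,2,3,4,5,6}->{2,3,4,5,6} => REVISION
Constraint 3 (Y != U) on D(Y)={1,2,3,4,5} D(U)={2,3,4,5,6}: no change => not a revision
Constraint 4 (W != U) on D(W)={1,2,3,4,5} D(U)={2,3,4,5,6}: no change => not a revision
Total revisions = 1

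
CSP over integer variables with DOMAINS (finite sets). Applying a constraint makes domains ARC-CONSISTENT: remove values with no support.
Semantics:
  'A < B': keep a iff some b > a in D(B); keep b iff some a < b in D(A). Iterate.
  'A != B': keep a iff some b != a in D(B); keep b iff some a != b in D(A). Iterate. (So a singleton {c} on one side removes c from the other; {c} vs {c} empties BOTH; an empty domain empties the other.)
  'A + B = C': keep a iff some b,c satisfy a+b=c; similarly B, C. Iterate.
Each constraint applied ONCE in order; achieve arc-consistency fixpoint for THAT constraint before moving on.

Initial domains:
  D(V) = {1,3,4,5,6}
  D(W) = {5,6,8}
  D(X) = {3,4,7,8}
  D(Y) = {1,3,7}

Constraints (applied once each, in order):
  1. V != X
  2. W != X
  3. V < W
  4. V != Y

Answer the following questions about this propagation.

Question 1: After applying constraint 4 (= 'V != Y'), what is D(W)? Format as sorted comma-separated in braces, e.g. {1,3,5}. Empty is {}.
Constraint 1 (V != X) on D(V)={1,3,4,5,6} D(X)={3,4,7,8}: no change
Constraint 2 (W != X) on D(W)={5,6,8} D(X)={3,4,7,8}: no change
Constraint 3 (V < W) on D(V)={1,3,4,5,6} D(W)={5,6,8}: no change
Constraint 4 (V != Y) on D(V)={1,3,4,5,6} D(Y)={1,3,7}: no change
So after constraint 4: D(W) = {5,6,8}

Answer: {5,6,8}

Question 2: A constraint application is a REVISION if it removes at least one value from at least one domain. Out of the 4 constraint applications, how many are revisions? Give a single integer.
Answer: 0

Derivation:
Constraint 1 (V != X) on D(V)={1,3,4,5,6} D(X)={3,4,7,8}: no change => not a revision
Constraint 2 (W != X) on D(W)={5,6,8} D(X)={3,4,7,8}: no change => not a revision
Constraint 3 (V < W) on D(V)={1,3,4,5,6} D(W)={5,6,8}: no change => not a revision
Constraint 4 (V != Y) on D(V)={1,3,4,5,6} D(Y)={1,3,7}: no change => not a revision
Total revisions = 0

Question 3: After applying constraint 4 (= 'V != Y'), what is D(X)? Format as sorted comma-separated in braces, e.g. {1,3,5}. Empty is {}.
Answer: {3,4,7,8}

Derivation:
Constraint 1 (V != X) on D(V)={1,3,4,5,6} D(X)={3,4,7,8}: no change
Constraint 2 (W != X) on D(W)={5,6,8} D(X)={3,4,7,8}: no change
Constraint 3 (V < W) on D(V)={1,3,4,5,6} D(W)={5,6,8}: no change
Constraint 4 (V != Y) on D(V)={1,3,4,5,6} D(Y)={1,3,7}: no change
So after constraint 4: D(X) = {3,4,7,8}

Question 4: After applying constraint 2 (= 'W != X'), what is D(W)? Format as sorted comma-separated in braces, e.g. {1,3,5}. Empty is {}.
Constraint 1 (V != X) on D(V)={1,3,4,5,6} D(X)={3,4,7,8}: no change
Constraint 2 (W != X) on D(W)={5,6,8} D(X)={3,4,7,8}: no change
So after constraint 2: D(W) = {5,6,8}

Answer: {5,6,8}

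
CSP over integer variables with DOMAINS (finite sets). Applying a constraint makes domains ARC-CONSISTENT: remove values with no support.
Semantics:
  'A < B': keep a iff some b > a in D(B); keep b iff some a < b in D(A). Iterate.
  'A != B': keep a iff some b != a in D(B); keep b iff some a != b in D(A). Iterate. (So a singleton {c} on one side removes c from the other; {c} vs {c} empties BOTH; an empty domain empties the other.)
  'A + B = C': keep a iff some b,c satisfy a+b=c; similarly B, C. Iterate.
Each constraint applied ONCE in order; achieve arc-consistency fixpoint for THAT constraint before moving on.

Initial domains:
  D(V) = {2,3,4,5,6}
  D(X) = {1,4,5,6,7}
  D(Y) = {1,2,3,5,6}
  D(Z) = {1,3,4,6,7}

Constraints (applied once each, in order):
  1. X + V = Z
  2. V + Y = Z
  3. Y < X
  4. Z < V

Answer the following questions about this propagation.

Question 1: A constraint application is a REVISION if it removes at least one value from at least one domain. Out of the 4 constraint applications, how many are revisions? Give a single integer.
Constraint 1 (X + V = Z) on D(X)={1,4,5,6,7} D(V)={2,3,4,5,6} D(Z)={1,3,4,6,7}: X {1,4,5,6,7}->{1,4,5}; V {2,3,4,5,6}->{2,3,5,6}; Z {1,3,4,6,7}->{3,4,6,7} => REVISION
Constraint 2 (V + Y = Z) on D(V)={2,3,5,6} D(Y)={1,2,3,5,6} D(Z)={3,4,6,7}: Y {1,2,3,5,6}->{1,2,3,5} => REVISION
Constraint 3 (Y < X) on D(Y)={1,2,3,5} D(X)={1,4,5}: Y {1,2,3,5}->{1,2,3}; X {1,4,5}->{4,5} => REVISION
Constraint 4 (Z < V) on D(Z)={3,4,6,7} D(V)={2,3,5,6}: Z {3,4,6,7}->{3,4}; V {2,3,5,6}->{5,6} => REVISION
Total revisions = 4

Answer: 4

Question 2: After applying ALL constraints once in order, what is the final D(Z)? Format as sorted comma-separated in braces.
Answer: {3,4}

Derivation:
Constraint 1 (X + V = Z) on D(X)={1,4,5,6,7} D(V)={2,3,4,5,6} D(Z)={1,3,4,6,7}: X {1,4,5,6,7}->{1,4,5}; V {2,3,4,5,6}->{2,3,5,6}; Z {1,3,4,6,7}->{3,4,6,7}
Constraint 2 (V + Y = Z) on D(V)={2,3,5,6} D(Y)={1,2,3,5,6} D(Z)={3,4,6,7}: Y {1,2,3,5,6}->{1,2,3,5}
Constraint 3 (Y < X) on D(Y)={1,2,3,5} D(X)={1,4,5}: Y {1,2,3,5}->{1,2,3}; X {1,4,5}->{4,5}
Constraint 4 (Z < V) on D(Z)={3,4,6,7} D(V)={2,3,5,6}: Z {3,4,6,7}->{3,4}; V {2,3,5,6}->{5,6}
So after all 4 constraints: D(Z) = {3,4}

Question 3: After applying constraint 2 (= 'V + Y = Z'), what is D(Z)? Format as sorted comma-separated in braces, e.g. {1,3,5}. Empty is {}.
Constraint 1 (X + V = Z) on D(X)={1,4,5,6,7} D(V)={2,3,4,5,6} D(Z)={1,3,4,6,7}: X {1,4,5,6,7}->{1,4,5}; V {2,3,4,5,6}->{2,3,5,6}; Z {1,3,4,6,7}->{3,4,6,7}
Constraint 2 (V + Y = Z) on D(V)={2,3,5,6} D(Y)={1,2,3,5,6} D(Z)={3,4,6,7}: Y {1,2,3,5,6}->{1,2,3,5}
So after constraint 2: D(Z) = {3,4,6,7}

Answer: {3,4,6,7}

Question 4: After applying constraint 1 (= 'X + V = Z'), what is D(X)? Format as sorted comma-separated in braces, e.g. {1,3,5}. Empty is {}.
Answer: {1,4,5}

Derivation:
Constraint 1 (X + V = Z) on D(X)={1,4,5,6,7} D(V)={2,3,4,5,6} D(Z)={1,3,4,6,7}: X {1,4,5,6,7}->{1,4,5}; V {2,3,4,5,6}->{2,3,5,6}; Z {1,3,4,6,7}->{3,4,6,7}
So after constraint 1: D(X) = {1,4,5}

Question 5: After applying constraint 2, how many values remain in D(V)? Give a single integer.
Constraint 1 (X + V = Z) on D(X)={1,4,5,6,7} D(V)={2,3,4,5,6} D(Z)={1,3,4,6,7}: X {1,4,5,6,7}->{1,4,5}; V {2,3,4,5,6}->{2,3,5,6}; Z {1,3,4,6,7}->{3,4,6,7}
Constraint 2 (V + Y = Z) on D(V)={2,3,5,6} D(Y)={1,2,3,5,6} D(Z)={3,4,6,7}: Y {1,2,3,5,6}->{1,2,3,5}
So after constraint 2: D(V)={2,3,5,6}, size = 4

Answer: 4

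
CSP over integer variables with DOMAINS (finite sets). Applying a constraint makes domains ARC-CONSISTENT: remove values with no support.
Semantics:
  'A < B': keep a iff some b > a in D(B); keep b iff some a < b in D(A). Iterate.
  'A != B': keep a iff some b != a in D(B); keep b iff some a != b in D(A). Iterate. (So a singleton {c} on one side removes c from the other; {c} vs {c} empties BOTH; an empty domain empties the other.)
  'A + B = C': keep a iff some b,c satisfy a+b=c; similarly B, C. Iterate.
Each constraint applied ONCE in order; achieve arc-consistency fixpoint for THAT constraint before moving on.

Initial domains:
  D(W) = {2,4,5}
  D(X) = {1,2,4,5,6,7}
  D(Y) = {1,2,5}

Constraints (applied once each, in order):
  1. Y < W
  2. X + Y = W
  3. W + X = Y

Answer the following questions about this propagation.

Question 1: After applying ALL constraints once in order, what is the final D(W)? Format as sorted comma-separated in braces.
Constraint 1 (Y < W) on D(Y)={1,2,5} D(W)={2,4,5}: Y {1,2,5}->{1,2}
Constraint 2 (X + Y = W) on D(X)={1,2,4,5,6,7} D(Y)={1,2} D(W)={2,4,5}: X {1,2,4,5,6,7}->{1,2,4}
Constraint 3 (W + X = Y) on D(W)={2,4,5} D(X)={1,2,4} D(Y)={1,2}: W {2,4,5}->{}; X {1,2,4}->{}; Y {1,2}->{}
So after all 3 constraints: D(W) = {}

Answer: {}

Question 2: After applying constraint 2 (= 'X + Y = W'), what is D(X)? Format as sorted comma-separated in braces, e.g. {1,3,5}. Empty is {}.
Answer: {1,2,4}

Derivation:
Constraint 1 (Y < W) on D(Y)={1,2,5} D(W)={2,4,5}: Y {1,2,5}->{1,2}
Constraint 2 (X + Y = W) on D(X)={1,2,4,5,6,7} D(Y)={1,2} D(W)={2,4,5}: X {1,2,4,5,6,7}->{1,2,4}
So after constraint 2: D(X) = {1,2,4}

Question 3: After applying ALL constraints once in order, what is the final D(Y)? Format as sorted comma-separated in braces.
Constraint 1 (Y < W) on D(Y)={1,2,5} D(W)={2,4,5}: Y {1,2,5}->{1,2}
Constraint 2 (X + Y = W) on D(X)={1,2,4,5,6,7} D(Y)={1,2} D(W)={2,4,5}: X {1,2,4,5,6,7}->{1,2,4}
Constraint 3 (W + X = Y) on D(W)={2,4,5} D(X)={1,2,4} D(Y)={1,2}: W {2,4,5}->{}; X {1,2,4}->{}; Y {1,2}->{}
So after all 3 constraints: D(Y) = {}

Answer: {}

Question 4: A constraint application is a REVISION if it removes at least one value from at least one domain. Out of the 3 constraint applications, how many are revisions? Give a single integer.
Answer: 3

Derivation:
Constraint 1 (Y < W) on D(Y)={1,2,5} D(W)={2,4,5}: Y {1,2,5}->{1,2} => REVISION
Constraint 2 (X + Y = W) on D(X)={1,2,4,5,6,7} D(Y)={1,2} D(W)={2,4,5}: X {1,2,4,5,6,7}->{1,2,4} => REVISION
Constraint 3 (W + X = Y) on D(W)={2,4,5} D(X)={1,2,4} D(Y)={1,2}: W {2,4,5}->{}; X {1,2,4}->{}; Y {1,2}->{} => REVISION
Total revisions = 3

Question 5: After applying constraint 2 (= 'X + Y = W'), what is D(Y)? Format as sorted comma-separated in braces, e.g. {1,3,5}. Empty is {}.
Answer: {1,2}

Derivation:
Constraint 1 (Y < W) on D(Y)={1,2,5} D(W)={2,4,5}: Y {1,2,5}->{1,2}
Constraint 2 (X + Y = W) on D(X)={1,2,4,5,6,7} D(Y)={1,2} D(W)={2,4,5}: X {1,2,4,5,6,7}->{1,2,4}
So after constraint 2: D(Y) = {1,2}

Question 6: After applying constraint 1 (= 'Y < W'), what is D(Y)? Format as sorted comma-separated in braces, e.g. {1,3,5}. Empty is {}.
Answer: {1,2}

Derivation:
Constraint 1 (Y < W) on D(Y)={1,2,5} D(W)={2,4,5}: Y {1,2,5}->{1,2}
So after constraint 1: D(Y) = {1,2}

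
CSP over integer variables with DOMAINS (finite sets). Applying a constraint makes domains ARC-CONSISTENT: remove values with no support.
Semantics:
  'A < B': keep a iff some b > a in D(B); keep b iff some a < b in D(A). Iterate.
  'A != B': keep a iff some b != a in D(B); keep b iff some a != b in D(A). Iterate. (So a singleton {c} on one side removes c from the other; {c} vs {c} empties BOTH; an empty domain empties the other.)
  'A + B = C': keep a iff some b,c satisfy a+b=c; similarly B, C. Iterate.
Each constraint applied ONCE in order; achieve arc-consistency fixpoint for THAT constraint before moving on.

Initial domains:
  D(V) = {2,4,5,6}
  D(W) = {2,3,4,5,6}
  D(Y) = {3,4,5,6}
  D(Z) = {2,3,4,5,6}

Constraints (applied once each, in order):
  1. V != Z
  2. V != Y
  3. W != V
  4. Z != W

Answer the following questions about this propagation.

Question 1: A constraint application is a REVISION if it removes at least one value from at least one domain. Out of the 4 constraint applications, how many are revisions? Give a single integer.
Constraint 1 (V != Z) on D(V)={2,4,5,6} D(Z)={2,3,4,5,6}: no change => not a revision
Constraint 2 (V != Y) on D(V)={2,4,5,6} D(Y)={3,4,5,6}: no change => not a revision
Constraint 3 (W != V) on D(W)={2,3,4,5,6} D(V)={2,4,5,6}: no change => not a revision
Constraint 4 (Z != W) on D(Z)={2,3,4,5,6} D(W)={2,3,4,5,6}: no change => not a revision
Total revisions = 0

Answer: 0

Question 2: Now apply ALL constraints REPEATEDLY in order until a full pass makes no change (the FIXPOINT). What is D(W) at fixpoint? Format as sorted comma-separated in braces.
pass 0 (initial): D(W)={2,3,4,5,6}
pass 1: no change
Fixpoint after 1 passes: D(W) = {2,3,4,5,6}

Answer: {2,3,4,5,6}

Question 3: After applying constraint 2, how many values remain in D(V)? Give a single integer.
Constraint 1 (V != Z) on D(V)={2,4,5,6} D(Z)={2,3,4,5,6}: no change
Constraint 2 (V != Y) on D(V)={2,4,5,6} D(Y)={3,4,5,6}: no change
So after constraint 2: D(V)={2,4,5,6}, size = 4

Answer: 4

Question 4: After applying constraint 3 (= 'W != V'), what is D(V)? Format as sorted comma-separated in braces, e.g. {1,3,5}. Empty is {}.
Answer: {2,4,5,6}

Derivation:
Constraint 1 (V != Z) on D(V)={2,4,5,6} D(Z)={2,3,4,5,6}: no change
Constraint 2 (V != Y) on D(V)={2,4,5,6} D(Y)={3,4,5,6}: no change
Constraint 3 (W != V) on D(W)={2,3,4,5,6} D(V)={2,4,5,6}: no change
So after constraint 3: D(V) = {2,4,5,6}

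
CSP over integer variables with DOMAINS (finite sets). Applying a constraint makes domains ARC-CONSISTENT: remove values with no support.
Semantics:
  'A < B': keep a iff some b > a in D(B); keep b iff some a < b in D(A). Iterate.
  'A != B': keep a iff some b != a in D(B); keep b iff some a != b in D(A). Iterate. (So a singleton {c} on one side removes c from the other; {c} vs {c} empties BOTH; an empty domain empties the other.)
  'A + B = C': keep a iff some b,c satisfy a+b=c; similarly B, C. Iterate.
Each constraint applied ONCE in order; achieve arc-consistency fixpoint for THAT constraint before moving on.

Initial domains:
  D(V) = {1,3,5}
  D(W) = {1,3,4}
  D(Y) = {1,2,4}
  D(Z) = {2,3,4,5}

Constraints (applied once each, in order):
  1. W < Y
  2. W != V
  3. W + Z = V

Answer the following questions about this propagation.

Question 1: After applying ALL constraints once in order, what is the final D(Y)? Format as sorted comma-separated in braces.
Answer: {2,4}

Derivation:
Constraint 1 (W < Y) on D(W)={1,3,4} D(Y)={1,2,4}: W {1,3,4}->{1,3}; Y {1,2,4}->{2,4}
Constraint 2 (W != V) on D(W)={1,3} D(V)={1,3,5}: no change
Constraint 3 (W + Z = V) on D(W)={1,3} D(Z)={2,3,4,5} D(V)={1,3,5}: Z {2,3,4,5}->{2,4}; V {1,3,5}->{3,5}
So after all 3 constraints: D(Y) = {2,4}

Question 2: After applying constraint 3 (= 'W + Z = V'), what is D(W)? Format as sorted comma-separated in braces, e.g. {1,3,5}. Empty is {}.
Answer: {1,3}

Derivation:
Constraint 1 (W < Y) on D(W)={1,3,4} D(Y)={1,2,4}: W {1,3,4}->{1,3}; Y {1,2,4}->{2,4}
Constraint 2 (W != V) on D(W)={1,3} D(V)={1,3,5}: no change
Constraint 3 (W + Z = V) on D(W)={1,3} D(Z)={2,3,4,5} D(V)={1,3,5}: Z {2,3,4,5}->{2,4}; V {1,3,5}->{3,5}
So after constraint 3: D(W) = {1,3}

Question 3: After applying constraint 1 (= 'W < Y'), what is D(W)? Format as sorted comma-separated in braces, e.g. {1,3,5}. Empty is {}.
Answer: {1,3}

Derivation:
Constraint 1 (W < Y) on D(W)={1,3,4} D(Y)={1,2,4}: W {1,3,4}->{1,3}; Y {1,2,4}->{2,4}
So after constraint 1: D(W) = {1,3}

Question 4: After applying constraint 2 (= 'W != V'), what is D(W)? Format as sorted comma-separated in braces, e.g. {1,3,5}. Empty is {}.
Constraint 1 (W < Y) on D(W)={1,3,4} D(Y)={1,2,4}: W {1,3,4}->{1,3}; Y {1,2,4}->{2,4}
Constraint 2 (W != V) on D(W)={1,3} D(V)={1,3,5}: no change
So after constraint 2: D(W) = {1,3}

Answer: {1,3}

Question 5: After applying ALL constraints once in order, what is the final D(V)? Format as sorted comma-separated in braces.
Constraint 1 (W < Y) on D(W)={1,3,4} D(Y)={1,2,4}: W {1,3,4}->{1,3}; Y {1,2,4}->{2,4}
Constraint 2 (W != V) on D(W)={1,3} D(V)={1,3,5}: no change
Constraint 3 (W + Z = V) on D(W)={1,3} D(Z)={2,3,4,5} D(V)={1,3,5}: Z {2,3,4,5}->{2,4}; V {1,3,5}->{3,5}
So after all 3 constraints: D(V) = {3,5}

Answer: {3,5}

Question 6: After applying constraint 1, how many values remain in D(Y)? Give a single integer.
Answer: 2

Derivation:
Constraint 1 (W < Y) on D(W)={1,3,4} D(Y)={1,2,4}: W {1,3,4}->{1,3}; Y {1,2,4}->{2,4}
So after constraint 1: D(Y)={2,4}, size = 2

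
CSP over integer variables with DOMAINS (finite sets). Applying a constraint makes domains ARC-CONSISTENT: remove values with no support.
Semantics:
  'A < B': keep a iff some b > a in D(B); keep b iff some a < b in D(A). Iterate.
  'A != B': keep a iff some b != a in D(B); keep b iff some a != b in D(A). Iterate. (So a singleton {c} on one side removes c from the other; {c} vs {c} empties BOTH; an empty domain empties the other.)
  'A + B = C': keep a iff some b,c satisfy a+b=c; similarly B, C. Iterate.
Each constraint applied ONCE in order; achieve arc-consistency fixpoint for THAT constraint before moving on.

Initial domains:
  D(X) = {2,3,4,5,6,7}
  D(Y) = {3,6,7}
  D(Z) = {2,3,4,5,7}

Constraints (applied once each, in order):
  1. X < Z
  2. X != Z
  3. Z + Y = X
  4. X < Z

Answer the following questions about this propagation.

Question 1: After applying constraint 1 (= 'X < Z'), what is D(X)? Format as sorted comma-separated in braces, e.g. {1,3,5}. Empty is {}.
Answer: {2,3,4,5,6}

Derivation:
Constraint 1 (X < Z) on D(X)={2,3,4,5,6,7} D(Z)={2,3,4,5,7}: X {2,3,4,5,6,7}->{2,3,4,5,6}; Z {2,3,4,5,7}->{3,4,5,7}
So after constraint 1: D(X) = {2,3,4,5,6}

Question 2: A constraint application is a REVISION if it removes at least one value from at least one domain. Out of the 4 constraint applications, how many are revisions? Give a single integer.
Answer: 3

Derivation:
Constraint 1 (X < Z) on D(X)={2,3,4,5,6,7} D(Z)={2,3,4,5,7}: X {2,3,4,5,6,7}->{2,3,4,5,6}; Z {2,3,4,5,7}->{3,4,5,7} => REVISION
Constraint 2 (X != Z) on D(X)={2,3,4,5,6} D(Z)={3,4,5,7}: no change => not a revision
Constraint 3 (Z + Y = X) on D(Z)={3,4,5,7} D(Y)={3,6,7} D(X)={2,3,4,5,6}: Z {3,4,5,7}->{3}; Y {3,6,7}->{3}; X {2,3,4,5,6}->{6} => REVISION
Constraint 4 (X < Z) on D(X)={6} D(Z)={3}: X {6}->{}; Z {3}->{} => REVISION
Total revisions = 3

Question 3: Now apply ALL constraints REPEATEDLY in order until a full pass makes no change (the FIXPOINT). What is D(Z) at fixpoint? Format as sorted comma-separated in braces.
pass 0 (initial): D(Z)={2,3,4,5,7}
pass 1: X {2,3,4,5,6,7}->{}; Y {3,6,7}->{3}; Z {2,3,4,5,7}->{}
pass 2: Y {3}->{}
pass 3: no change
Fixpoint after 3 passes: D(Z) = {}

Answer: {}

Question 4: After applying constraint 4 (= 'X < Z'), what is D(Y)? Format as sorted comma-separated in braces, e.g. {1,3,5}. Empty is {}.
Constraint 1 (X < Z) on D(X)={2,3,4,5,6,7} D(Z)={2,3,4,5,7}: X {2,3,4,5,6,7}->{2,3,4,5,6}; Z {2,3,4,5,7}->{3,4,5,7}
Constraint 2 (X != Z) on D(X)={2,3,4,5,6} D(Z)={3,4,5,7}: no change
Constraint 3 (Z + Y = X) on D(Z)={3,4,5,7} D(Y)={3,6,7} D(X)={2,3,4,5,6}: Z {3,4,5,7}->{3}; Y {3,6,7}->{3}; X {2,3,4,5,6}->{6}
Constraint 4 (X < Z) on D(X)={6} D(Z)={3}: X {6}->{}; Z {3}->{}
So after constraint 4: D(Y) = {3}

Answer: {3}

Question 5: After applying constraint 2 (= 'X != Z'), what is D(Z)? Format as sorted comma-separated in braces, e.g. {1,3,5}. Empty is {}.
Answer: {3,4,5,7}

Derivation:
Constraint 1 (X < Z) on D(X)={2,3,4,5,6,7} D(Z)={2,3,4,5,7}: X {2,3,4,5,6,7}->{2,3,4,5,6}; Z {2,3,4,5,7}->{3,4,5,7}
Constraint 2 (X != Z) on D(X)={2,3,4,5,6} D(Z)={3,4,5,7}: no change
So after constraint 2: D(Z) = {3,4,5,7}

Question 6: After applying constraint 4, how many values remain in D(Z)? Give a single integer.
Constraint 1 (X < Z) on D(X)={2,3,4,5,6,7} D(Z)={2,3,4,5,7}: X {2,3,4,5,6,7}->{2,3,4,5,6}; Z {2,3,4,5,7}->{3,4,5,7}
Constraint 2 (X != Z) on D(X)={2,3,4,5,6} D(Z)={3,4,5,7}: no change
Constraint 3 (Z + Y = X) on D(Z)={3,4,5,7} D(Y)={3,6,7} D(X)={2,3,4,5,6}: Z {3,4,5,7}->{3}; Y {3,6,7}->{3}; X {2,3,4,5,6}->{6}
Constraint 4 (X < Z) on D(X)={6} D(Z)={3}: X {6}->{}; Z {3}->{}
So after constraint 4: D(Z)={}, size = 0

Answer: 0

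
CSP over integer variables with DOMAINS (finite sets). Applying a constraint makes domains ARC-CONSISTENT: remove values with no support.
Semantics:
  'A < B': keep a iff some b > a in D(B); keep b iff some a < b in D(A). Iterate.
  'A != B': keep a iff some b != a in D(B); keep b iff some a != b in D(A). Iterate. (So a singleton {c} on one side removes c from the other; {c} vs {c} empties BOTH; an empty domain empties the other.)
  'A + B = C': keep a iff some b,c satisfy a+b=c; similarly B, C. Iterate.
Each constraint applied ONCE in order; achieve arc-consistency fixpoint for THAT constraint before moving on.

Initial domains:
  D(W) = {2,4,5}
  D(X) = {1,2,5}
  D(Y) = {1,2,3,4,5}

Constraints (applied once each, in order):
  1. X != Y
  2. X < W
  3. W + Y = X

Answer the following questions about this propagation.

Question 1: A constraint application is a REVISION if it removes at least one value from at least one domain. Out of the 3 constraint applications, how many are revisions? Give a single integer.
Answer: 2

Derivation:
Constraint 1 (X != Y) on D(X)={1,2,5} D(Y)={1,2,3,4,5}: no change => not a revision
Constraint 2 (X < W) on D(X)={1,2,5} D(W)={2,4,5}: X {1,2,5}->{1,2} => REVISION
Constraint 3 (W + Y = X) on D(W)={2,4,5} D(Y)={1,2,3,4,5} D(X)={1,2}: W {2,4,5}->{}; Y {1,2,3,4,5}->{}; X {1,2}->{} => REVISION
Total revisions = 2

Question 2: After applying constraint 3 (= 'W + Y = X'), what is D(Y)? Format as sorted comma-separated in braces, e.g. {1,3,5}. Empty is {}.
Constraint 1 (X != Y) on D(X)={1,2,5} D(Y)={1,2,3,4,5}: no change
Constraint 2 (X < W) on D(X)={1,2,5} D(W)={2,4,5}: X {1,2,5}->{1,2}
Constraint 3 (W + Y = X) on D(W)={2,4,5} D(Y)={1,2,3,4,5} D(X)={1,2}: W {2,4,5}->{}; Y {1,2,3,4,5}->{}; X {1,2}->{}
So after constraint 3: D(Y) = {}

Answer: {}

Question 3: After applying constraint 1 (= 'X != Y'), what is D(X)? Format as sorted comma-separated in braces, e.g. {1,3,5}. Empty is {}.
Answer: {1,2,5}

Derivation:
Constraint 1 (X != Y) on D(X)={1,2,5} D(Y)={1,2,3,4,5}: no change
So after constraint 1: D(X) = {1,2,5}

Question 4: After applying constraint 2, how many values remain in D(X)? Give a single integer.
Constraint 1 (X != Y) on D(X)={1,2,5} D(Y)={1,2,3,4,5}: no change
Constraint 2 (X < W) on D(X)={1,2,5} D(W)={2,4,5}: X {1,2,5}->{1,2}
So after constraint 2: D(X)={1,2}, size = 2

Answer: 2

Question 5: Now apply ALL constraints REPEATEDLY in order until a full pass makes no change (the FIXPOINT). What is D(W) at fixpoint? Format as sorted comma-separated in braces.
Answer: {}

Derivation:
pass 0 (initial): D(W)={2,4,5}
pass 1: W {2,4,5}->{}; X {1,2,5}->{}; Y {1,2,3,4,5}->{}
pass 2: no change
Fixpoint after 2 passes: D(W) = {}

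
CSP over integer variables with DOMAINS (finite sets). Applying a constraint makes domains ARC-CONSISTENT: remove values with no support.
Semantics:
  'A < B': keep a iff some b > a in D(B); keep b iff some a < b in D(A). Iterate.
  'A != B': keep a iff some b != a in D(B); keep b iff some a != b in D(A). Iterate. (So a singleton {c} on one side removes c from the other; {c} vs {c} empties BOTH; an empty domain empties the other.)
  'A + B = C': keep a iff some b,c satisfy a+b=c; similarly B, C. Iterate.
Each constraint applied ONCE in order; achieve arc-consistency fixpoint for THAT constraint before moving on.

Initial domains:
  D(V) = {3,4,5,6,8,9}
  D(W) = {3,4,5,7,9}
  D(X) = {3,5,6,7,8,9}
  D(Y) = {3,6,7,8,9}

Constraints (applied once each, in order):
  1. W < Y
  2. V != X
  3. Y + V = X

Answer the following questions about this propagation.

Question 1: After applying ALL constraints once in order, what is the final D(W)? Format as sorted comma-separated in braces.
Constraint 1 (W < Y) on D(W)={3,4,5,7,9} D(Y)={3,6,7,8,9}: W {3,4,5,7,9}->{3,4,5,7}; Y {3,6,7,8,9}->{6,7,8,9}
Constraint 2 (V != X) on D(V)={3,4,5,6,8,9} D(X)={3,5,6,7,8,9}: no change
Constraint 3 (Y + V = X) on D(Y)={6,7,8,9} D(V)={3,4,5,6,8,9} D(X)={3,5,6,7,8,9}: Y {6,7,8,9}->{6}; V {3,4,5,6,8,9}->{3}; X {3,5,6,7,8,9}->{9}
So after all 3 constraints: D(W) = {3,4,5,7}

Answer: {3,4,5,7}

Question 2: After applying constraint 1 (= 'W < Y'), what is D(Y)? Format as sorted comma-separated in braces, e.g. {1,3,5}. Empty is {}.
Answer: {6,7,8,9}

Derivation:
Constraint 1 (W < Y) on D(W)={3,4,5,7,9} D(Y)={3,6,7,8,9}: W {3,4,5,7,9}->{3,4,5,7}; Y {3,6,7,8,9}->{6,7,8,9}
So after constraint 1: D(Y) = {6,7,8,9}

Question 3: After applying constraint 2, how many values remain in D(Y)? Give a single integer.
Constraint 1 (W < Y) on D(W)={3,4,5,7,9} D(Y)={3,6,7,8,9}: W {3,4,5,7,9}->{3,4,5,7}; Y {3,6,7,8,9}->{6,7,8,9}
Constraint 2 (V != X) on D(V)={3,4,5,6,8,9} D(X)={3,5,6,7,8,9}: no change
So after constraint 2: D(Y)={6,7,8,9}, size = 4

Answer: 4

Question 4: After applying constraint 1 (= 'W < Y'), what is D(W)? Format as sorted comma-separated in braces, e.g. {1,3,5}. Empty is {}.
Answer: {3,4,5,7}

Derivation:
Constraint 1 (W < Y) on D(W)={3,4,5,7,9} D(Y)={3,6,7,8,9}: W {3,4,5,7,9}->{3,4,5,7}; Y {3,6,7,8,9}->{6,7,8,9}
So after constraint 1: D(W) = {3,4,5,7}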